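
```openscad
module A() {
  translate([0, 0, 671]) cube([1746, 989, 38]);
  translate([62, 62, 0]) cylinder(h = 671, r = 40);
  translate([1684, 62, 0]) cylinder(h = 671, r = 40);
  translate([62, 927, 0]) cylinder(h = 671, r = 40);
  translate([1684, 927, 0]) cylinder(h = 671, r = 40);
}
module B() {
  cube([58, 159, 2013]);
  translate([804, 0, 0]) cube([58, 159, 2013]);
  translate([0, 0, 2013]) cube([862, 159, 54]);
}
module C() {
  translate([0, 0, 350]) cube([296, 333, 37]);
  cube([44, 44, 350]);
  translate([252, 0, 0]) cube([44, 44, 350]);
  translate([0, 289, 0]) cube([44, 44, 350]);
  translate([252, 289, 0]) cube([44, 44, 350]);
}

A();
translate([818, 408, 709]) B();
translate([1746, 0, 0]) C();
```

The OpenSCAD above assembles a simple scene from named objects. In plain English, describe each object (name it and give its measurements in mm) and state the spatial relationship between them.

A is a rectangular dining table. The top is 1746×989×38 mm with its upper surface at z = 709 mm. It stands on four round legs of 80 mm diameter, each leg's bounding box inset 22 mm from the nearest pair of top edges, running from the floor to the underside of the top.

B is a door frame. The clear opening is 746 mm wide and 2013 mm high. Two 58 mm wide jambs, 159 mm deep, stand either side of the opening from the floor to the top of the opening. A 54 mm thick head sits across the top of both jambs, spanning the full outside width of the frame.

C is a four-legged stool. The seat is 296×333 mm, 37 mm thick, top at z = 387 mm. It stands on four square legs, each 44×44 mm in cross-section, from z = 0 to the seat underside, each flush with a corner of the seat.

The door frame is on top of the table. The stool is against the table's +x side, with their −y faces flush.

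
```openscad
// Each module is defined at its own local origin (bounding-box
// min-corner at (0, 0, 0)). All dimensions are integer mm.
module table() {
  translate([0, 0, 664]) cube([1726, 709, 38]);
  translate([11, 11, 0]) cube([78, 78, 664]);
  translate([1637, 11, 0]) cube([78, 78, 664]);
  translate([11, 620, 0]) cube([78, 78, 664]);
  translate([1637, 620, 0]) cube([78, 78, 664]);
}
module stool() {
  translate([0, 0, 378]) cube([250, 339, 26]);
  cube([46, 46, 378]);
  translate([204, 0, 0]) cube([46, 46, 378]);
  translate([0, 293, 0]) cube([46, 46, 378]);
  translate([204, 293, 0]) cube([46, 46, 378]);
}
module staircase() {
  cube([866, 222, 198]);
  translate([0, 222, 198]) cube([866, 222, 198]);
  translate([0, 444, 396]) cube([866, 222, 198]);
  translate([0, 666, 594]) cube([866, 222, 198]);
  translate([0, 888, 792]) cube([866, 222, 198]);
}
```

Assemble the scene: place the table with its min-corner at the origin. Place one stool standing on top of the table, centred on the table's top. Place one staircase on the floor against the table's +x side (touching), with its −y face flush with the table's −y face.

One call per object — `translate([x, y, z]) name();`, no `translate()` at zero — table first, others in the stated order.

table();
translate([738, 185, 702]) stool();
translate([1726, 0, 0]) staircase();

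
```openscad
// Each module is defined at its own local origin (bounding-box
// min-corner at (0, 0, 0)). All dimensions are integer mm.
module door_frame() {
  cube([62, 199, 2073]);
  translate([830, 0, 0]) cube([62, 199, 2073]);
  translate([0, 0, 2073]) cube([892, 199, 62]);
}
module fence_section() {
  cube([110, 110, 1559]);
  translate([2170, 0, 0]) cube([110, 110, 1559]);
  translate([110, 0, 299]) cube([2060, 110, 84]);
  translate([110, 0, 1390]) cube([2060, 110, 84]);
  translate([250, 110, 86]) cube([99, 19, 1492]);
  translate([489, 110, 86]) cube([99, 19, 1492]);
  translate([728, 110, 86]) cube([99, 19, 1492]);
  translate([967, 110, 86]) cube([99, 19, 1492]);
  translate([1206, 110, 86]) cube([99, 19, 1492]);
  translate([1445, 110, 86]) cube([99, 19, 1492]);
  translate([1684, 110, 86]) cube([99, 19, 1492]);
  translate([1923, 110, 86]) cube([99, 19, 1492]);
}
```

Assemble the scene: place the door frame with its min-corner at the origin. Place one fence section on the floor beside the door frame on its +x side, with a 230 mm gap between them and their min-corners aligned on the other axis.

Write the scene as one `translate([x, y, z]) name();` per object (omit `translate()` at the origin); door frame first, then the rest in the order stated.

door_frame();
translate([1122, 0, 0]) fence_section();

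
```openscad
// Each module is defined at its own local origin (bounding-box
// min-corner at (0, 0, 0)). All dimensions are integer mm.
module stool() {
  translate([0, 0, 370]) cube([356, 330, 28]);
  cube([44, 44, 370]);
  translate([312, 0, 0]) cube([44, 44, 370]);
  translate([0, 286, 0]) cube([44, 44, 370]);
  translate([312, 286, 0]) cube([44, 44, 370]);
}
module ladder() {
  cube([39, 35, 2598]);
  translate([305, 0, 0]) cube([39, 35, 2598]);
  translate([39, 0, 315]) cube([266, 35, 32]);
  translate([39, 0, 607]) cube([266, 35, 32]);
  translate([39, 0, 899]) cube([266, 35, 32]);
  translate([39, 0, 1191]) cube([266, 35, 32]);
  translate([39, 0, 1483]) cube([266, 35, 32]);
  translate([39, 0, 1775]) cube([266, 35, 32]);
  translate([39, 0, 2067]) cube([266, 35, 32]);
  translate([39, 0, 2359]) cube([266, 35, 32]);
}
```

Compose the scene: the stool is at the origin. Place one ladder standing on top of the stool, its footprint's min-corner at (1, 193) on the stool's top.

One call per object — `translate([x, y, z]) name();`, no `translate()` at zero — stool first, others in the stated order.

stool();
translate([1, 193, 398]) ladder();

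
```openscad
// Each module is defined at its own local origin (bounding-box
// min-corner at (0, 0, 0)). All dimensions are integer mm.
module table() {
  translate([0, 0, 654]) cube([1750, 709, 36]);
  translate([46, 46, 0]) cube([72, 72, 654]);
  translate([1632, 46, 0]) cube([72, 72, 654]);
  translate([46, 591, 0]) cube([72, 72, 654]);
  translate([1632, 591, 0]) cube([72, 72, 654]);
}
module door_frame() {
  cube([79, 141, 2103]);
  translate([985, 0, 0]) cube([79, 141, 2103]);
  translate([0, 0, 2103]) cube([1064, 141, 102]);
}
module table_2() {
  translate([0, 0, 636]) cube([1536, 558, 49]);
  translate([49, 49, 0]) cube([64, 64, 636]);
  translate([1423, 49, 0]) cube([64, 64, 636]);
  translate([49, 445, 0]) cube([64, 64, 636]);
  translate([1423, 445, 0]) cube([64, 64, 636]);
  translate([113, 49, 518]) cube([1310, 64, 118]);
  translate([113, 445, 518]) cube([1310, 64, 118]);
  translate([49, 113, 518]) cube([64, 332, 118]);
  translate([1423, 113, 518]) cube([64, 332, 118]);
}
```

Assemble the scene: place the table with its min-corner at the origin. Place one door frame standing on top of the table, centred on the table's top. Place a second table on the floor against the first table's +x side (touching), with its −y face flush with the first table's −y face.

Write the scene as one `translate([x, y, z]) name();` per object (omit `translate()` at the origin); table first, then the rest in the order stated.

table();
translate([343, 284, 690]) door_frame();
translate([1750, 0, 0]) table_2();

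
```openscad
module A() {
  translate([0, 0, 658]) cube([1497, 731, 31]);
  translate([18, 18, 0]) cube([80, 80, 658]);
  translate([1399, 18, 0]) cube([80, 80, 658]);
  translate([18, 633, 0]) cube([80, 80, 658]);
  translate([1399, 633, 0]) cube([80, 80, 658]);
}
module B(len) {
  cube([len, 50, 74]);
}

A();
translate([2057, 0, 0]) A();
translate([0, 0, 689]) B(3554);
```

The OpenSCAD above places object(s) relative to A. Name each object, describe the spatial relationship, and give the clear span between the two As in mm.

A is a table. B is a beam. A beam spans the tops of two tables. The clear span between the two tables is 560 mm.

Second table starts at x = 2057; first ends at x = 1497; clear span = 2057 − 1497 = 560 mm.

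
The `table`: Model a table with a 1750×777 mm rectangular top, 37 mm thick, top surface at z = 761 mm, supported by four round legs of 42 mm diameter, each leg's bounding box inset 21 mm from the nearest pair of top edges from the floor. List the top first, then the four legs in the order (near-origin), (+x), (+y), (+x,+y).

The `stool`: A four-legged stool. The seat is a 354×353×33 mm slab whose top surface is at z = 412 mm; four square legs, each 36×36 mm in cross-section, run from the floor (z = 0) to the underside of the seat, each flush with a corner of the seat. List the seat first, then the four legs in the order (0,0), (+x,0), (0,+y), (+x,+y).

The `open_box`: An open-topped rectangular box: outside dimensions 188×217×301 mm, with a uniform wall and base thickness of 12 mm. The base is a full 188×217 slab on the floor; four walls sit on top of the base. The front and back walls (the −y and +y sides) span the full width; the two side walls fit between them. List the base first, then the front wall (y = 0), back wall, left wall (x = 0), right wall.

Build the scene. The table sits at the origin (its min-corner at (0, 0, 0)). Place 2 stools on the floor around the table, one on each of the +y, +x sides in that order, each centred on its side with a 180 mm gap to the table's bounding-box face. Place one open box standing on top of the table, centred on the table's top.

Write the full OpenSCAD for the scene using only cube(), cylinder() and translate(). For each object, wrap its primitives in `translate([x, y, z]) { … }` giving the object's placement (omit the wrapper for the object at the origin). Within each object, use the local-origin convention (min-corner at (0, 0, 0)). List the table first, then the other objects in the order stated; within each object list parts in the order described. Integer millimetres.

translate([0, 0, 724]) cube([1750, 777, 37]);
translate([42, 42, 0]) cylinder(h = 724, r = 21);
translate([1708, 42, 0]) cylinder(h = 724, r = 21);
translate([42, 735, 0]) cylinder(h = 724, r = 21);
translate([1708, 735, 0]) cylinder(h = 724, r = 21);
translate([698, 957, 0]) {
  translate([0, 0, 379]) cube([354, 353, 33]);
  cube([36, 36, 379]);
  translate([318, 0, 0]) cube([36, 36, 379]);
  translate([0, 317, 0]) cube([36, 36, 379]);
  translate([318, 317, 0]) cube([36, 36, 379]);
}
translate([1930, 212, 0]) {
  translate([0, 0, 379]) cube([354, 353, 33]);
  cube([36, 36, 379]);
  translate([318, 0, 0]) cube([36, 36, 379]);
  translate([0, 317, 0]) cube([36, 36, 379]);
  translate([318, 317, 0]) cube([36, 36, 379]);
}
translate([781, 280, 761]) {
  cube([188, 217, 12]);
  translate([0, 0, 12]) cube([188, 12, 289]);
  translate([0, 205, 12]) cube([188, 12, 289]);
  translate([0, 12, 12]) cube([12, 193, 289]);
  translate([176, 12, 12]) cube([12, 193, 289]);
}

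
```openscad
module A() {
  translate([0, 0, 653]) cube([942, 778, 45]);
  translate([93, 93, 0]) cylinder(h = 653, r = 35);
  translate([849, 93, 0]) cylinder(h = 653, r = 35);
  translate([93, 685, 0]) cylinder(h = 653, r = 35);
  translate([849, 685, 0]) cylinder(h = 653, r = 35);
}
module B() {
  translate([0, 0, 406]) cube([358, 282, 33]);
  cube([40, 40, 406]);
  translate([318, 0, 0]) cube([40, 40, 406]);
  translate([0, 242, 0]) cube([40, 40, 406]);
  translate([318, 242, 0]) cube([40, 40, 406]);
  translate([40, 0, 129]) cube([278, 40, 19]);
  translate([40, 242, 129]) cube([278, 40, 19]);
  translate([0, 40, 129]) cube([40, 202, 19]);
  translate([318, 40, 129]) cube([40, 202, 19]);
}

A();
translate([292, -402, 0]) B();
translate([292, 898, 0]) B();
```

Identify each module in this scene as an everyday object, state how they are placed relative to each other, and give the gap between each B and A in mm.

Each stool's nearest face is 120 mm from the table's bounding box.

A is a table. B is a stool. Two stools sit around the table at the −y, +y sides. The gap between each stool and the table is 120 mm.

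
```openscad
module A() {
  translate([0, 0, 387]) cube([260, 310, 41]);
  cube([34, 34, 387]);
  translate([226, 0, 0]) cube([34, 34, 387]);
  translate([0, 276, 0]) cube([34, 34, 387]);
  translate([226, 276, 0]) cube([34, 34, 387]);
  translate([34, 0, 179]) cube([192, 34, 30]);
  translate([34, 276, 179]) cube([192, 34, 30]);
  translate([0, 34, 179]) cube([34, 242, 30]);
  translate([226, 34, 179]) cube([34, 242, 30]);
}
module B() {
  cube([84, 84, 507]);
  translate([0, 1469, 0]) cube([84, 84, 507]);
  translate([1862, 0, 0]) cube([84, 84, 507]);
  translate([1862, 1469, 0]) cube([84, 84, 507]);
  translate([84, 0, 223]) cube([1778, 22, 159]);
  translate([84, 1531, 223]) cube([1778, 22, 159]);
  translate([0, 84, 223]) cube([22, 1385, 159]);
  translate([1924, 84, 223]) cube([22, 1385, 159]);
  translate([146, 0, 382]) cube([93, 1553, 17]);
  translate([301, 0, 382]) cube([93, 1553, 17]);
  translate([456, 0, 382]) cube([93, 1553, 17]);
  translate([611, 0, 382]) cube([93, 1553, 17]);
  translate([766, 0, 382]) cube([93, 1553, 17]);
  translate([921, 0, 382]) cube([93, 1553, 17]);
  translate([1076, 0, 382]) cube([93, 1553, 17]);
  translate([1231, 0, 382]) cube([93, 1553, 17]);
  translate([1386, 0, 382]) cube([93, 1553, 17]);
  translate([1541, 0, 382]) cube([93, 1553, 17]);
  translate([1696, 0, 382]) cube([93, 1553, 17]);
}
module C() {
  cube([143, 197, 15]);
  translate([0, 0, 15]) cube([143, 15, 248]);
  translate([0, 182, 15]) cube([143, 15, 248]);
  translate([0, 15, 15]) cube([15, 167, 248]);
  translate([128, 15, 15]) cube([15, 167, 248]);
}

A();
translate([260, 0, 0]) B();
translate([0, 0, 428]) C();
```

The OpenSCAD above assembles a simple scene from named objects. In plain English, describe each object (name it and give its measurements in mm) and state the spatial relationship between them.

A is a four-legged stool. The seat is 260×310 mm, 41 mm thick, top at z = 428 mm. It stands on four square legs, each 34×34 mm in cross-section, from z = 0 to the seat underside, each flush with a corner of the seat. Four stretchers, 34 mm wide and 30 mm tall, connect adjacent legs with their undersides at z = 179 mm, each running between the inner faces of the legs it joins and aligned with the legs' outer faces on the other axis.

B is a bed frame 1946 mm long (x) by 1553 mm wide (y). Four 84×84 mm corner posts, 507 mm tall, at the corners of the footprint. Four rails of 22 mm thickness and 159 mm height run between adjacent posts with their undersides at z = 223 mm, their outer faces flush with the outside of the frame (the two x-running rails run between the posts' inner faces; the two y-running rails run between the posts' inner faces). 11 slats, each 93 mm wide (x) and 17 mm thick, lie across the top of the two x-running rails, running the full 1553 mm width of the frame in y; the slats are evenly spaced along x between the inner faces of the end posts with equal gaps (rounded down to the nearest mm) at the −x end and between each pair — any rounding remainder accumulates at the +x end.

C is an open storage box with external size 143×197×263 mm and wall thickness 15 mm (the base is also 15 mm thick). The base covers the whole footprint; the four walls stand on the base, with the y-facing walls full-width and the x-facing walls fitting between their inner faces.

The bed frame is against the stool's +x side, with their −y faces flush. The open box is on top of the stool.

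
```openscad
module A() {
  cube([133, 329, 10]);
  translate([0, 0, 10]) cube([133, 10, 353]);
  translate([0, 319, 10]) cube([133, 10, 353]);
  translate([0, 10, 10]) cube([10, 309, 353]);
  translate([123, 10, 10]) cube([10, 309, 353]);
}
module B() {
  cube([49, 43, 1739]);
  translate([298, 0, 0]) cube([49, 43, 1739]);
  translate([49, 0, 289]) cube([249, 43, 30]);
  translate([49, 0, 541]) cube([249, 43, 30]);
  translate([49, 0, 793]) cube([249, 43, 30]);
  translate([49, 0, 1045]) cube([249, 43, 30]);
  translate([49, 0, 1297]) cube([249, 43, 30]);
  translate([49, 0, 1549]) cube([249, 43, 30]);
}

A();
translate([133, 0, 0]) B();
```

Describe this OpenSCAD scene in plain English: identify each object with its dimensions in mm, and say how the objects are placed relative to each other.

A is an open-topped rectangular box: outside dimensions 133×329×363 mm, with a uniform wall and base thickness of 10 mm. The base is a full 133×329 slab on the floor; four walls sit on top of the base. The front and back walls (the −y and +y sides) span the full width; the two side walls fit between them.

B is a wooden ladder with two side rails of 49×43 mm section and 1739 mm height, set 347 mm apart overall. Between them run 6 rectangular rungs (43 mm deep, 30 mm thick), front faces flush with the rails' −y face. The bottom of the first rung is 289 mm above the floor and each subsequent rung is 252 mm higher than the one below.

The ladder is against the open box's +x side, with their −y faces flush.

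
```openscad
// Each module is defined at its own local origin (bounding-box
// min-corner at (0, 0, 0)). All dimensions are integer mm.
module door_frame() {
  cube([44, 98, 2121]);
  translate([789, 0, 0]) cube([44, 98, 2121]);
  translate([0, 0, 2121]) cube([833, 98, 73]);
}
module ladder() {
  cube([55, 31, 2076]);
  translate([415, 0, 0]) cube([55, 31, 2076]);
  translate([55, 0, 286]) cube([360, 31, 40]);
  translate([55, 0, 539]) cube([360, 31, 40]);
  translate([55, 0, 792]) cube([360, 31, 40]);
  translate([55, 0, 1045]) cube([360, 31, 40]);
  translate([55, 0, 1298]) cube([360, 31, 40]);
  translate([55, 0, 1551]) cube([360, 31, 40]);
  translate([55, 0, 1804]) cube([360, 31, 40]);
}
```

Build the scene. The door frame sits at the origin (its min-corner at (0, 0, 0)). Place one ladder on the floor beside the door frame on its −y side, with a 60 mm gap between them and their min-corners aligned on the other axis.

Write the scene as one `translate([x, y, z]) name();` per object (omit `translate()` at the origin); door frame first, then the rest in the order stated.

door_frame();
translate([0, -91, 0]) ladder();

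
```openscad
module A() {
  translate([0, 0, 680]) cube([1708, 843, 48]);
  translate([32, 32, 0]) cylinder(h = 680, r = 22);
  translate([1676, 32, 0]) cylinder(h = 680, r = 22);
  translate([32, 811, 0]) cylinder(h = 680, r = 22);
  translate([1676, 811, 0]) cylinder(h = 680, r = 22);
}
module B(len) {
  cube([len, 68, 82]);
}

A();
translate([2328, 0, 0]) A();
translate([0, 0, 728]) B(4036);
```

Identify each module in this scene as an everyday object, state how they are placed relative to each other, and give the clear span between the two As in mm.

Second table starts at x = 2328; first ends at x = 1708; clear span = 2328 − 1708 = 620 mm.

A is a table. B is a beam. A beam spans the tops of two tables. The clear span between the two tables is 620 mm.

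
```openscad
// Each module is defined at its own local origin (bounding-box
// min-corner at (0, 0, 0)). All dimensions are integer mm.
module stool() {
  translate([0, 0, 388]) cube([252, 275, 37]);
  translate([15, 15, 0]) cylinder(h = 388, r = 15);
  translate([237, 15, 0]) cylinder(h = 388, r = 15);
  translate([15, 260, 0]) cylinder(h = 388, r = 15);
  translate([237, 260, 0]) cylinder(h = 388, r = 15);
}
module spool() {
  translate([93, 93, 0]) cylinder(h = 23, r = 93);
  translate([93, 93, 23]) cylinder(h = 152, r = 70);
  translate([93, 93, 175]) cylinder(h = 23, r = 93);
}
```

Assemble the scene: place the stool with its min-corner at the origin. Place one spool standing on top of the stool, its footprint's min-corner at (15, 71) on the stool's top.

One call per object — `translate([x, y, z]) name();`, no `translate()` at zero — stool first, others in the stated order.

stool();
translate([15, 71, 425]) spool();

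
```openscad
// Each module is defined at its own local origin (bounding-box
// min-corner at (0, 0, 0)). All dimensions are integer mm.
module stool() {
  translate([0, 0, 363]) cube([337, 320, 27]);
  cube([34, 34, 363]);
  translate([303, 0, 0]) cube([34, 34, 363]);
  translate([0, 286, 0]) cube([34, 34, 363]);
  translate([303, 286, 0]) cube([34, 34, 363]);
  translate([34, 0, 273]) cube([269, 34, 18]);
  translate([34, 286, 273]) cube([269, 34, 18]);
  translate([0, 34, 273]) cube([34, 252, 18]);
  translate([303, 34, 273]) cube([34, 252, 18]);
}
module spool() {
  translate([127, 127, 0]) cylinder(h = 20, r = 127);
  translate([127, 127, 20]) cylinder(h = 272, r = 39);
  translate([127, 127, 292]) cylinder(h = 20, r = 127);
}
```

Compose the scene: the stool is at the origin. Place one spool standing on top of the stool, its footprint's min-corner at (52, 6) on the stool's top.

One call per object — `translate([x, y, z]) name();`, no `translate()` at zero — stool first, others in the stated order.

stool();
translate([52, 6, 390]) spool();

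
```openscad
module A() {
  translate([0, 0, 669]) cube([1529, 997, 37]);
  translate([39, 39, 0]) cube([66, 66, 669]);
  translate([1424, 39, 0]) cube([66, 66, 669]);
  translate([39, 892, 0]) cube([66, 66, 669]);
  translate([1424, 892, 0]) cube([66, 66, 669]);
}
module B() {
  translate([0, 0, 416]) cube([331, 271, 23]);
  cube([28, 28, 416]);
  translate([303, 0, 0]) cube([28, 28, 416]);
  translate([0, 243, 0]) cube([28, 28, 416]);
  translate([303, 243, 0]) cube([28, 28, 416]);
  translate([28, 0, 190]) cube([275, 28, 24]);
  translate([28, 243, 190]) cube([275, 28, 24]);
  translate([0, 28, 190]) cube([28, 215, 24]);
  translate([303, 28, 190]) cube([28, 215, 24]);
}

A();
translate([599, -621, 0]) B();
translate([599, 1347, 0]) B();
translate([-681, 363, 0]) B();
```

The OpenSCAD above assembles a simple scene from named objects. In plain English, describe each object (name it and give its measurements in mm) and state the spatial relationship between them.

A is a table: top 1529 mm (x) × 997 mm (y), 37 mm thick, upper face at z = 706 mm, on four 66×66 mm square legs, each inset 39 mm from the nearest pair of top edges, running from z = 0 to the bottom of the top.

B is a simple wooden stool: a rectangular seat 331 mm (x) by 271 mm (y), 23 mm thick, top face at z = 439 mm, on four square legs, each 28×28 mm in cross-section. The legs rest on z = 0, each flush with a corner of the seat. Four stretchers, 28 mm wide and 24 mm tall, connect adjacent legs with their undersides at z = 190 mm, each running between the inner faces of the legs it joins and aligned with the legs' outer faces on the other axis.

Three stools sit around the table at the −y, +y, −x sides.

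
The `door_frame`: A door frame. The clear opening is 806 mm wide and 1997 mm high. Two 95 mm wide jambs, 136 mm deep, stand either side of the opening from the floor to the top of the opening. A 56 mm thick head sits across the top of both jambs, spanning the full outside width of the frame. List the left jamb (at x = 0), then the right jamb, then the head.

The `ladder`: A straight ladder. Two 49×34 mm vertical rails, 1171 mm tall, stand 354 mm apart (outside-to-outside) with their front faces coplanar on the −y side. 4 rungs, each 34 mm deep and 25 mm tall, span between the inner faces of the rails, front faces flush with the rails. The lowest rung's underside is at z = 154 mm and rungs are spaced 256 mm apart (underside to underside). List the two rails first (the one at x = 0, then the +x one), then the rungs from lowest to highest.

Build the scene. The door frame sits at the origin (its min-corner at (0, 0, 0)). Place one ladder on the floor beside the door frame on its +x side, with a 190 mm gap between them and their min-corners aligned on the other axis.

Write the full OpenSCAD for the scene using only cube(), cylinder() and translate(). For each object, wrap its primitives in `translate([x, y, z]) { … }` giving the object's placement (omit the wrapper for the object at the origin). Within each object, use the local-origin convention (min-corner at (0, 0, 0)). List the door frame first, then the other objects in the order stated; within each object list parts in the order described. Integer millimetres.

cube([95, 136, 1997]);
translate([901, 0, 0]) cube([95, 136, 1997]);
translate([0, 0, 1997]) cube([996, 136, 56]);
translate([1186, 0, 0]) {
  cube([49, 34, 1171]);
  translate([305, 0, 0]) cube([49, 34, 1171]);
  translate([49, 0, 154]) cube([256, 34, 25]);
  translate([49, 0, 410]) cube([256, 34, 25]);
  translate([49, 0, 666]) cube([256, 34, 25]);
  translate([49, 0, 922]) cube([256, 34, 25]);
}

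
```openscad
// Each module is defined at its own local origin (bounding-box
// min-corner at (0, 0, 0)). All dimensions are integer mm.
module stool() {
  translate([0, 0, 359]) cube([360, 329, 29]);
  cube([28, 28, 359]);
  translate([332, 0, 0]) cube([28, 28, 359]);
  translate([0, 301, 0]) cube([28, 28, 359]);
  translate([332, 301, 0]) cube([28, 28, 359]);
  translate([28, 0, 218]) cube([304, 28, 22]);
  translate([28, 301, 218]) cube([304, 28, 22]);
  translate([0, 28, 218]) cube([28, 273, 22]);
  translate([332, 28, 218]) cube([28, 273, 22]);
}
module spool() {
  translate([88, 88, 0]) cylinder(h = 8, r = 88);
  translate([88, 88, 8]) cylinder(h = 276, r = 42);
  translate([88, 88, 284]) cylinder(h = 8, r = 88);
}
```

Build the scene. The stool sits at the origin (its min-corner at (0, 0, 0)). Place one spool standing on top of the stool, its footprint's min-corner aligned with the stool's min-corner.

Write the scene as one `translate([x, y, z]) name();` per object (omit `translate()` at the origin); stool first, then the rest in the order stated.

stool();
translate([0, 0, 388]) spool();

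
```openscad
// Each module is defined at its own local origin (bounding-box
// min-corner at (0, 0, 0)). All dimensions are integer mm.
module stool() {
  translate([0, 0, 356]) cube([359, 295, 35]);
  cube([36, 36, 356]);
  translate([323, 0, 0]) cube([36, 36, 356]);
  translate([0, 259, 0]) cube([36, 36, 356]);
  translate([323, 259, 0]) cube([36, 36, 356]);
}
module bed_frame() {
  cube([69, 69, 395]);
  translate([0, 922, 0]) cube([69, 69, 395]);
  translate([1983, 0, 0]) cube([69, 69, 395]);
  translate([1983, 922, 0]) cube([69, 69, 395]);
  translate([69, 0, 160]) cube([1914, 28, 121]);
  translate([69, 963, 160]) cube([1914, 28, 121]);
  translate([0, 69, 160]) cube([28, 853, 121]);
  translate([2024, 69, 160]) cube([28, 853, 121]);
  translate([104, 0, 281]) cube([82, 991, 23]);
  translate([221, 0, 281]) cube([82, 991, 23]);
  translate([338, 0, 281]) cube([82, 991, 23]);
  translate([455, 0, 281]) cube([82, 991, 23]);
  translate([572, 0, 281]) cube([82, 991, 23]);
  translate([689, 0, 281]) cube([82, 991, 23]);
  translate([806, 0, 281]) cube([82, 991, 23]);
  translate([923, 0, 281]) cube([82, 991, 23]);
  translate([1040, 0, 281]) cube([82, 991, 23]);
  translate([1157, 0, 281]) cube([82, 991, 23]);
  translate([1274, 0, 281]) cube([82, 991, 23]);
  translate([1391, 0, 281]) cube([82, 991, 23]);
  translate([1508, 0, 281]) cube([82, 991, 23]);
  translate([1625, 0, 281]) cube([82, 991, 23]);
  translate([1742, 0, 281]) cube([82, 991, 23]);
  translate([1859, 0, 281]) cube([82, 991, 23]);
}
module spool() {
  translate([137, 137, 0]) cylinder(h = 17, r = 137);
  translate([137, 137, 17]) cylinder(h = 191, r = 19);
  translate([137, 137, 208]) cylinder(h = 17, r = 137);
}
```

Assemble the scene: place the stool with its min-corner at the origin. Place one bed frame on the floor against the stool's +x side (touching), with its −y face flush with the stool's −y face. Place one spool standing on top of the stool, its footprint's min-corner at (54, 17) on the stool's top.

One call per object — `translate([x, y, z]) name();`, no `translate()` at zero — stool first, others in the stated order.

stool();
translate([359, 0, 0]) bed_frame();
translate([54, 17, 391]) spool();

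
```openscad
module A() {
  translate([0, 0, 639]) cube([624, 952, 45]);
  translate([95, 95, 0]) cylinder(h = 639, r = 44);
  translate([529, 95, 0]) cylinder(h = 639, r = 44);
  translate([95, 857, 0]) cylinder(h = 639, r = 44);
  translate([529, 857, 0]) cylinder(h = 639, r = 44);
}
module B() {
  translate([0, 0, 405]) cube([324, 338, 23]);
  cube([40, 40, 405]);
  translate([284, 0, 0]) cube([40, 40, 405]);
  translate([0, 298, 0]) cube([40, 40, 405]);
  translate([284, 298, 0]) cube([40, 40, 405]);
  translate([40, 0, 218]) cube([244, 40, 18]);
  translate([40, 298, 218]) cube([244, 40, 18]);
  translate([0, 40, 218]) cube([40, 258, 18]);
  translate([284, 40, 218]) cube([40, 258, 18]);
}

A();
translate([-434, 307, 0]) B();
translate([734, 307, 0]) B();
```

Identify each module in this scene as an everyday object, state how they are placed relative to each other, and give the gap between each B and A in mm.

A is a table. B is a stool. Two stools sit around the table at the −x, +x sides. The gap between each stool and the table is 110 mm.

Each stool's nearest face is 110 mm from the table's bounding box.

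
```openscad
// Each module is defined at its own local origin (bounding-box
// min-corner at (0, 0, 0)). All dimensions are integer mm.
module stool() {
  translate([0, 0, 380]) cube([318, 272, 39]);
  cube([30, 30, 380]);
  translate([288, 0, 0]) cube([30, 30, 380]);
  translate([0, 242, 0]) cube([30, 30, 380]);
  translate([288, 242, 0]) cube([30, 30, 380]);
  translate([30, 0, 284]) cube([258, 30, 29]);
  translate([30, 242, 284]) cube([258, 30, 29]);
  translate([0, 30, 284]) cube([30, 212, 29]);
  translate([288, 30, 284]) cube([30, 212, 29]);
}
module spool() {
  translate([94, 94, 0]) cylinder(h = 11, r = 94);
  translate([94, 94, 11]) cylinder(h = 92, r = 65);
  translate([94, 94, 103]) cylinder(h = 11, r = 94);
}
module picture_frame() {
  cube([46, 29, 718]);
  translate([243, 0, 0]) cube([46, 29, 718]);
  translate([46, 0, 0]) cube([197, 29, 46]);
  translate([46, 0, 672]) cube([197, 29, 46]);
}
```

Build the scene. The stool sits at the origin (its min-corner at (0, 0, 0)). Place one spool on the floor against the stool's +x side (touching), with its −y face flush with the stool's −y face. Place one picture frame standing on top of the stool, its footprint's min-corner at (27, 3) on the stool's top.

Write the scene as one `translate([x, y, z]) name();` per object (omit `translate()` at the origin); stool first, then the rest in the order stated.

stool();
translate([318, 0, 0]) spool();
translate([27, 3, 419]) picture_frame();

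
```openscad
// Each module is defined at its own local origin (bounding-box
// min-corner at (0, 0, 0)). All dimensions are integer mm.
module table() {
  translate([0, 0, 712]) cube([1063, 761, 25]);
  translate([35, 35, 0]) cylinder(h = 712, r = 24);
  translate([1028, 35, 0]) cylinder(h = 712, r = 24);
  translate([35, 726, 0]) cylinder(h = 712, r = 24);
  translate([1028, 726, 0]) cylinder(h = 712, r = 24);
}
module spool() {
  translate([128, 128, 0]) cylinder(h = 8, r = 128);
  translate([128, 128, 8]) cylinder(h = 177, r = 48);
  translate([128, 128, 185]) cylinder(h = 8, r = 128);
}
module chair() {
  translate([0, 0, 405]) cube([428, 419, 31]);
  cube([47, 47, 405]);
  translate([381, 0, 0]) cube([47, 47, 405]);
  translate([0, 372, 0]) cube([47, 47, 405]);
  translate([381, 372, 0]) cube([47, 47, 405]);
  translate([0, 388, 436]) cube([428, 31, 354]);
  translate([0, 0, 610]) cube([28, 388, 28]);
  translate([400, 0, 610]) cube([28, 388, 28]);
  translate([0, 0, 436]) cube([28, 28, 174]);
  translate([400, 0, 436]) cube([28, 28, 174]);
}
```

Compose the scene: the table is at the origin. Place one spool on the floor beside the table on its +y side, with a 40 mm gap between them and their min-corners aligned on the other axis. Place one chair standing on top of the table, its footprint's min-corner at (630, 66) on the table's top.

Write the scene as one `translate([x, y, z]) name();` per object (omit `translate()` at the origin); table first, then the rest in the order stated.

table();
translate([0, 801, 0]) spool();
translate([630, 66, 737]) chair();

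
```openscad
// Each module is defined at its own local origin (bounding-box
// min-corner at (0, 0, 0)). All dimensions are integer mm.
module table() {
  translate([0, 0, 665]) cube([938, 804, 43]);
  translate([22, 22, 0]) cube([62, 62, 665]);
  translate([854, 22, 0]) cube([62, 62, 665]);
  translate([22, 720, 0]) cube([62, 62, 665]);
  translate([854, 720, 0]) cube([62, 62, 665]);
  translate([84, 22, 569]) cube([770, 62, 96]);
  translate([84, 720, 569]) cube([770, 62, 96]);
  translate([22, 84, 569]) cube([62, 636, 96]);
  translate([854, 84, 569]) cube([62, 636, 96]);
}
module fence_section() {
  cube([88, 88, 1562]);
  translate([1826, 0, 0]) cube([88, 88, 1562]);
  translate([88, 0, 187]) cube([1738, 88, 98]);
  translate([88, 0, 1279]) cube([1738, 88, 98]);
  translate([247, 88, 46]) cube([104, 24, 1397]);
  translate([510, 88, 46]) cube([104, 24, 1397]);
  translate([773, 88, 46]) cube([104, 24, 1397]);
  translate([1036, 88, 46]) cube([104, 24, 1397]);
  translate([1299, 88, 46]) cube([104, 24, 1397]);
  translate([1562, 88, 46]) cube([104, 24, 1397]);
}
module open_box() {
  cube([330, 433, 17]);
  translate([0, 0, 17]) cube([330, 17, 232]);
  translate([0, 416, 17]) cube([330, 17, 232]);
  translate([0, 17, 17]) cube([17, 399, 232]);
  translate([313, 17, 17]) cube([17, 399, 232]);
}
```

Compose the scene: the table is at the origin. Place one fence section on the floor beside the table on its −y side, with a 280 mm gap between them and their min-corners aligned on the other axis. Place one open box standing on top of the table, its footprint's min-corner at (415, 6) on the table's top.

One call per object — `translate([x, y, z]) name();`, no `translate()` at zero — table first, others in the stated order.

table();
translate([0, -392, 0]) fence_section();
translate([415, 6, 708]) open_box();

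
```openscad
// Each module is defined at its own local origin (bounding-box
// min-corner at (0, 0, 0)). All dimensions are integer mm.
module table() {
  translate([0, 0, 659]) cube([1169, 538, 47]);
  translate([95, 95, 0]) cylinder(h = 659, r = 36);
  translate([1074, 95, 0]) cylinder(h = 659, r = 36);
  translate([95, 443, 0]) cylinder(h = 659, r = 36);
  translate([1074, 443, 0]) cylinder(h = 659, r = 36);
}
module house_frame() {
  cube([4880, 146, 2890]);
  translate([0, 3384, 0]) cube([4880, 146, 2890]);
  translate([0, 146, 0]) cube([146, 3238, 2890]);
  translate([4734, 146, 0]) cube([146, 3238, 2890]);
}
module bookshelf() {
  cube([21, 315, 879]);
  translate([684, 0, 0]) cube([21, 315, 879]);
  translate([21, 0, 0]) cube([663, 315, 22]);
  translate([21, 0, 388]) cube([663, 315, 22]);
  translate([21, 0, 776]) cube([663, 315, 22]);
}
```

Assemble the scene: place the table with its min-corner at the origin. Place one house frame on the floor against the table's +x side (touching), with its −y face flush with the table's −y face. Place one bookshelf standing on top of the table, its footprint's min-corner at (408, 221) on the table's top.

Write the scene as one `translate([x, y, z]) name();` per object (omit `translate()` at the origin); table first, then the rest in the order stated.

table();
translate([1169, 0, 0]) house_frame();
translate([408, 221, 706]) bookshelf();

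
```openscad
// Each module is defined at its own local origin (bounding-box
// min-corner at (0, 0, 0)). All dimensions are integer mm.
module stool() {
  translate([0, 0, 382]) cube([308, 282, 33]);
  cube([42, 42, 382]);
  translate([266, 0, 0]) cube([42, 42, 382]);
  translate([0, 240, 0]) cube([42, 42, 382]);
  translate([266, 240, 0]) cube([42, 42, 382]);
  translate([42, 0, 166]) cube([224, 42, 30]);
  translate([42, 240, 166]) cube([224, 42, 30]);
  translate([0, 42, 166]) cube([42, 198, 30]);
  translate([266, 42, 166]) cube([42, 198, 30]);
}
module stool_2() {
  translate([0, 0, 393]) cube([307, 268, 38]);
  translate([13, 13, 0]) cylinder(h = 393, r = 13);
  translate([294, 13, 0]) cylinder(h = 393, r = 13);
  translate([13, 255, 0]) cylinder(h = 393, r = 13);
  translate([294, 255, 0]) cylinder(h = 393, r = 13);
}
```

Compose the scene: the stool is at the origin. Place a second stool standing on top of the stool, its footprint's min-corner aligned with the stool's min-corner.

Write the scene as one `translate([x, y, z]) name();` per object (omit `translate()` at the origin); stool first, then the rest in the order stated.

stool();
translate([0, 0, 415]) stool_2();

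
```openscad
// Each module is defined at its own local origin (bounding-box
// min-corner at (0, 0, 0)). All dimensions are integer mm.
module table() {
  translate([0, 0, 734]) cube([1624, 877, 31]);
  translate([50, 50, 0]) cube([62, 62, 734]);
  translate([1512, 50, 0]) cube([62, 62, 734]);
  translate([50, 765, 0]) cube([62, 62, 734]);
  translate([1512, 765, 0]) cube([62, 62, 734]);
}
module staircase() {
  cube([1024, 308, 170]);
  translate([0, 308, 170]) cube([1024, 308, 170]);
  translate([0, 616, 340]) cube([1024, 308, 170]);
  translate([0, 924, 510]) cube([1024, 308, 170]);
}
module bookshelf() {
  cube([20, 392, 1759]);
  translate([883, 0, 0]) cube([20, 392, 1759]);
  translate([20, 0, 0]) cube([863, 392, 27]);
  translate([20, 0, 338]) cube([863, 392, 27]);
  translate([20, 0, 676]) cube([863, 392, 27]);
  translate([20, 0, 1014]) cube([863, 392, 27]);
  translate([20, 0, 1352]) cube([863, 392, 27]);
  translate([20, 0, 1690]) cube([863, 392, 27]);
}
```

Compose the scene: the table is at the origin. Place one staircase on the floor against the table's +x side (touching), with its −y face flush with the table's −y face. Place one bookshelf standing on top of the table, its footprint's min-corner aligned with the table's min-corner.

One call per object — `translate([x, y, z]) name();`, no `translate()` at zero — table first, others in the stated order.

table();
translate([1624, 0, 0]) staircase();
translate([0, 0, 765]) bookshelf();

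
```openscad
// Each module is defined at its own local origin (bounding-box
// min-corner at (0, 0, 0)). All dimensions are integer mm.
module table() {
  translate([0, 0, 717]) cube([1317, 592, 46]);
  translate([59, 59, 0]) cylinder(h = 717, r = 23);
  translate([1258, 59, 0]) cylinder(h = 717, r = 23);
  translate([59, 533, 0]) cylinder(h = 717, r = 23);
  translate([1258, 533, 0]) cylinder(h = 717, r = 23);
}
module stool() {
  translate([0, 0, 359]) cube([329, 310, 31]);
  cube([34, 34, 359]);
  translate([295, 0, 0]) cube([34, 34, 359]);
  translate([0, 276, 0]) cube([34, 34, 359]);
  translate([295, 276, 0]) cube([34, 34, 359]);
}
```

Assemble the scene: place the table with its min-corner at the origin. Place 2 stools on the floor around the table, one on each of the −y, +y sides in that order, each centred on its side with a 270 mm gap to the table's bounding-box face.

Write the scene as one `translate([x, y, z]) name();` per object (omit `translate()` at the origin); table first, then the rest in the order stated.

table();
translate([494, -580, 0]) stool();
translate([494, 862, 0]) stool();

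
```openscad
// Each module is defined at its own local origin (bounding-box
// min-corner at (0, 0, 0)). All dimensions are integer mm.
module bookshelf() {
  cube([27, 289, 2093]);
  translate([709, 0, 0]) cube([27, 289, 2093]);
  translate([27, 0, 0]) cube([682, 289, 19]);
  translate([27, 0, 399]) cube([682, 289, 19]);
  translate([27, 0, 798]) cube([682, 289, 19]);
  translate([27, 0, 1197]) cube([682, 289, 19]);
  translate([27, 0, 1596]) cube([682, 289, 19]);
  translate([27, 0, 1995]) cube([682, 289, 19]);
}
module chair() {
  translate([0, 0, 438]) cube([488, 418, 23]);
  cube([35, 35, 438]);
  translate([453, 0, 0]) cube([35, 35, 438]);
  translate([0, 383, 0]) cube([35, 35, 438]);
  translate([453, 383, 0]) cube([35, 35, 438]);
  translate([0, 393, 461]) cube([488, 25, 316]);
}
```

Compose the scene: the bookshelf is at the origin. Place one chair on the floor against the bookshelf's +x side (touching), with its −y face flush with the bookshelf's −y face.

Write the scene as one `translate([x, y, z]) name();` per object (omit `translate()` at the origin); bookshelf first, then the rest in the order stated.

bookshelf();
translate([736, 0, 0]) chair();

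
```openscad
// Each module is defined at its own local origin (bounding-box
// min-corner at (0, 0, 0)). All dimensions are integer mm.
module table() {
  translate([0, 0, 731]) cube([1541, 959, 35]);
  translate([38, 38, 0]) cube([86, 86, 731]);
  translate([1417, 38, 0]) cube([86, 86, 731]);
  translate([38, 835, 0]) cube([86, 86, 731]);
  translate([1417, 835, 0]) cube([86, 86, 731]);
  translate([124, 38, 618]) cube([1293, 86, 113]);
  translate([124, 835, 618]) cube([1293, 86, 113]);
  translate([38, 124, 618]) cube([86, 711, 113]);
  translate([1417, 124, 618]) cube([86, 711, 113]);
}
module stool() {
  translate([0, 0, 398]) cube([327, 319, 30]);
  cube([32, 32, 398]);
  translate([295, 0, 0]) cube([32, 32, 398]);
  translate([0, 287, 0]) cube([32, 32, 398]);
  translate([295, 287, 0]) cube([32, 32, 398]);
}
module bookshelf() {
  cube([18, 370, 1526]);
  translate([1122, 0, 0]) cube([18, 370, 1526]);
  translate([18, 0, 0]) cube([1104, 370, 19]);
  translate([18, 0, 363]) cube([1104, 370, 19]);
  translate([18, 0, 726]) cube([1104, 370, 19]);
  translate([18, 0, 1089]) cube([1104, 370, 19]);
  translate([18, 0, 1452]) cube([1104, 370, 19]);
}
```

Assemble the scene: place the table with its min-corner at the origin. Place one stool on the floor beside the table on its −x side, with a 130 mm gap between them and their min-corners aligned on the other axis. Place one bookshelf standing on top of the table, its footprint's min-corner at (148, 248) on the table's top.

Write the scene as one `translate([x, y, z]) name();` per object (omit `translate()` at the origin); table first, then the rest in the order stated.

table();
translate([-457, 0, 0]) stool();
translate([148, 248, 766]) bookshelf();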